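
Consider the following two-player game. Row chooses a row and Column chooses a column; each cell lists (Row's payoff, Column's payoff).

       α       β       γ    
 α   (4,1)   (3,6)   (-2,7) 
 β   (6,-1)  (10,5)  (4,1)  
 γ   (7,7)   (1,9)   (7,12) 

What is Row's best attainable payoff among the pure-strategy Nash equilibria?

Both β is a pure NE (Row: 10 ≥ 3; Column: 5 ≥ 1). Row gets 10.
Both γ is a pure NE (Row: 7 ≥ 4; Column: 12 ≥ 9). Row gets 7.
Every other cell has a profitable deviation for at least one player. Highest of {10, 7} is 10.

10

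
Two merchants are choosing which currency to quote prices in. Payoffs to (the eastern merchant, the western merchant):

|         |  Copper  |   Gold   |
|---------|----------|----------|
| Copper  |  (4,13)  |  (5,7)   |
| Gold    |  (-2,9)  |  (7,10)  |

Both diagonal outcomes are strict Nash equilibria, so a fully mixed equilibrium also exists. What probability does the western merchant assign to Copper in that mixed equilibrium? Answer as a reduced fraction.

1/4

The western merchant's mix q on Copper must make the eastern merchant indifferent between Copper and Gold.
The eastern merchant's payoff from Copper: 4q + 5(1−q). From Gold: (-2)q + 7(1−q).
Set equal: 6q = 2(1−q) → q = 2/8 = 1/4.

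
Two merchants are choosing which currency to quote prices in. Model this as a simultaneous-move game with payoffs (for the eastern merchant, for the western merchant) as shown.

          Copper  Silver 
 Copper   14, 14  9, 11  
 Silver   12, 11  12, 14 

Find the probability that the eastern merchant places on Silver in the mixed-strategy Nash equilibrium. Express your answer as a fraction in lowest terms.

1/2

The eastern merchant's mix p on Copper must make the western merchant indifferent between Copper and Silver.
The western merchant's payoff from Copper: 14p + 11(1−p). From Silver: 11p + 14(1−p).
Set equal: 3p = 3(1−p) → p = 3/6 = 1/2.
Probability on Silver is 1 − 1/2 = 1/2.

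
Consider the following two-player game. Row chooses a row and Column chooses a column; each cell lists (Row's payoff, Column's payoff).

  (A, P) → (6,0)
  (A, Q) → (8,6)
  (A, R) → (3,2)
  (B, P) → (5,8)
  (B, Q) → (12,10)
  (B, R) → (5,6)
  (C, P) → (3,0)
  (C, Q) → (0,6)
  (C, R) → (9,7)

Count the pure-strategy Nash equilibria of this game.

2

(B, Q): Row gets 12 (best alternative 8); Column gets 10 (best alternative 8). Neither deviates — NE.
(C, R): Row gets 9 (best alternative 5); Column gets 7 (best alternative 6). Neither deviates — NE.
(A, P) is not a NE: Column would switch to Q (6 > 0).
No other cell survives both best-response checks, so there are 2 pure NE.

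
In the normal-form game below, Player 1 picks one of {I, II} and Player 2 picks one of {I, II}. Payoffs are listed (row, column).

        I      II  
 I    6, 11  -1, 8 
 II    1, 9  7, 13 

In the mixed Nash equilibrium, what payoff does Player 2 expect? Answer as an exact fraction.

71/7

Player 1 mixes with probability p on I, chosen so Player 2 is indifferent: 11p + 9(1−p) = 8p + 13(1−p) gives p = 4/7.
Player 2's expected payoff is 11·4/7 + 9·3/7 = 71/7.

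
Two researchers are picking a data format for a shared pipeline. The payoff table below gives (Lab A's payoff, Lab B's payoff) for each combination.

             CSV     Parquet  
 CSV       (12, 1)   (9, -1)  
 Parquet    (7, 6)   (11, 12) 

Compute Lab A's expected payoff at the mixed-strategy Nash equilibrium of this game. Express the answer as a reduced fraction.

Lab B mixes with probability q on CSV, chosen so Lab A is indifferent: 12q + 9(1−q) = 7q + 11(1−q) gives q = 2/7.
Lab A's expected payoff (from either row, since indifferent) is 12·2/7 + 9·5/7 = 69/7.

69/7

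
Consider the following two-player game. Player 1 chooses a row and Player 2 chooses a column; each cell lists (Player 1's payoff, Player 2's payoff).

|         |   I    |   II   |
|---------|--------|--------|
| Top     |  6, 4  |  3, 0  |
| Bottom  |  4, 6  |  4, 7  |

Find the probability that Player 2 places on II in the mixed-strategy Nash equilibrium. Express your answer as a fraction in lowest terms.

2/3

Player 2's mix q on I must make Player 1 indifferent between Top and Bottom.
Player 1's payoff from Top: 6q + 3(1−q). From Bottom: 4q + 4(1−q).
Set equal: 2q = 1(1−q) → q = 1/3.
Probability on II is 1 − 1/3 = 2/3.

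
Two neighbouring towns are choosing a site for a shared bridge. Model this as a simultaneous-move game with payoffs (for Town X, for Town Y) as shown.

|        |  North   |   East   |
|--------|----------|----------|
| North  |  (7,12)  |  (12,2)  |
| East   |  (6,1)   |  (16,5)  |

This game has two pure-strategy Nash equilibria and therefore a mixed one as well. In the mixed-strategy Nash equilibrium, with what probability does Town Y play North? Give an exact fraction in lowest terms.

4/5

Town Y's mix q on North must make Town X indifferent between North and East.
Town X's payoff from North: 7q + 12(1−q). From East: 6q + 16(1−q).
Set equal: 1q = 4(1−q) → q = 4/5.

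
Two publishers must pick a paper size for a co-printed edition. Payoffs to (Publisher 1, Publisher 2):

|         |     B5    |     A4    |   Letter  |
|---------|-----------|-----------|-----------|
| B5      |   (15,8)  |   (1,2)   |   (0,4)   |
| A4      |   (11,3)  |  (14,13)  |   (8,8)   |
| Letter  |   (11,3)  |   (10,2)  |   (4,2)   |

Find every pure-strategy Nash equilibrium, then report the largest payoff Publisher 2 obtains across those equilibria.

13

Both B5 is a pure NE (Publisher 1: 15 ≥ 11; Publisher 2: 8 ≥ 4). Publisher 2 gets 8.
Both A4 is a pure NE (Publisher 1: 14 ≥ 10; Publisher 2: 13 ≥ 8). Publisher 2 gets 13.
Every other cell has a profitable deviation for at least one player. Highest of {8, 13} is 13.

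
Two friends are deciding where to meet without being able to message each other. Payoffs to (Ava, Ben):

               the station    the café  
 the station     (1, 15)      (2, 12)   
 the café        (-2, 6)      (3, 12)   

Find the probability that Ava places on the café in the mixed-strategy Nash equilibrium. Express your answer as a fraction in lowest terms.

1/3

Ava's mix p on the station must make Ben indifferent between the station and the café.
Ben's payoff from the station: 15p + 6(1−p). From the café: 12p + 12(1−p).
Set equal: 3p = 6(1−p) → p = 6/9 = 2/3.
Probability on the café is 1 − 2/3 = 1/3.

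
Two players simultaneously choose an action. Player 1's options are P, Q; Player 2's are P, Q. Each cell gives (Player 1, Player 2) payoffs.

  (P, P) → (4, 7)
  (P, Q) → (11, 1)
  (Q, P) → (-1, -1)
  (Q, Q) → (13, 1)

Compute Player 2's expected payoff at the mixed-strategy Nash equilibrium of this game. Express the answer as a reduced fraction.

Player 1 mixes with probability p on P, chosen so Player 2 is indifferent: 7p + (-1)(1−p) = 1p + 1(1−p) gives p = 1/4.
Player 2's expected payoff is 7·1/4 + (-1)·3/4 = 1.

1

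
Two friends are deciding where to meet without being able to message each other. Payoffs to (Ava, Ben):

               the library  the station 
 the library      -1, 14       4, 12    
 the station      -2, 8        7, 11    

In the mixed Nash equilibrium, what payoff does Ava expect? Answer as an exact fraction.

1/4

Ben mixes with probability q on the library, chosen so Ava is indifferent: (-1)q + 4(1−q) = (-2)q + 7(1−q) gives q = 3/4.
Ava's expected payoff (from either row, since indifferent) is (-1)·3/4 + 4·1/4 = 1/4.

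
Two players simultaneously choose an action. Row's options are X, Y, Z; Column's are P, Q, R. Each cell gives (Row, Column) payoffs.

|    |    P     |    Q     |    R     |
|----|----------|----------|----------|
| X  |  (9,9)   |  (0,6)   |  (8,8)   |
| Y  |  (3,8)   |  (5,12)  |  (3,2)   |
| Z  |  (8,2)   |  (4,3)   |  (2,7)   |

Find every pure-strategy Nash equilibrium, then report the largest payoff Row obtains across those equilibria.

(X, P) is a pure NE (Row: 9 ≥ 8; Column: 9 ≥ 8). Row gets 9.
(Y, Q) is a pure NE (Row: 5 ≥ 4; Column: 12 ≥ 8). Row gets 5.
Every other cell has a profitable deviation for at least one player. Highest of {9, 5} is 9.

9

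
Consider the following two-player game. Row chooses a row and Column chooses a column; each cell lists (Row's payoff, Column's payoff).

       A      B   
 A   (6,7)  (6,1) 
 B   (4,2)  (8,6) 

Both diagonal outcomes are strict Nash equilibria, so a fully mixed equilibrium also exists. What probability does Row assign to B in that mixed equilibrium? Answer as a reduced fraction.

3/5

Row's mix p on A must make Column indifferent between A and B.
Column's payoff from A: 7p + 2(1−p). From B: 1p + 6(1−p).
Set equal: 6p = 4(1−p) → p = 4/10 = 2/5.
Probability on B is 1 − 2/5 = 3/5.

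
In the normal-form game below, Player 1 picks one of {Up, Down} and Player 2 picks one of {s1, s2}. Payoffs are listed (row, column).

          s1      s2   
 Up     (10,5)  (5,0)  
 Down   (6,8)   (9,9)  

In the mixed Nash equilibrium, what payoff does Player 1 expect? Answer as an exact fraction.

Player 2 mixes with probability q on s1, chosen so Player 1 is indifferent: 10q + 5(1−q) = 6q + 9(1−q) gives q = 1/2.
Player 1's expected payoff (from either row, since indifferent) is 10·1/2 + 5·1/2 = 15/2.

15/2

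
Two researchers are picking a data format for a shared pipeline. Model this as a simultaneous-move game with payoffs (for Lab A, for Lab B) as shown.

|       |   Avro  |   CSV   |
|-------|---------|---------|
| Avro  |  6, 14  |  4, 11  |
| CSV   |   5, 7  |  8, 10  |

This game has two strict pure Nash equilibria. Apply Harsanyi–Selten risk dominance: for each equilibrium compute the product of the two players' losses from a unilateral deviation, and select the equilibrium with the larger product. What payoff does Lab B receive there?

At both Avro: Lab A loses 6 − 5 = 1 by deviating; Lab B loses 14 − 11 = 3. Product = 1·3 = 3.
At both CSV: Lab A loses 8 − 4 = 4 by deviating; Lab B loses 10 − 7 = 3. Product = 4·3 = 12.
12 > 3, so both CSV is risk-dominant. Lab B's payoff there is 10.

10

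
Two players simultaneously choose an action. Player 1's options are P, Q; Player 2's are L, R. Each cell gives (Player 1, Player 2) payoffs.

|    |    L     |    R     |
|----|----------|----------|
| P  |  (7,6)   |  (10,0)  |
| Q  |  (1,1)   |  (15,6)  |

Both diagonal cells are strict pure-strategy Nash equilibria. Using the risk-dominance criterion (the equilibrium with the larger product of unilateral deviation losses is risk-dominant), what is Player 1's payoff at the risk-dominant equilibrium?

7

At (P, L): Player 1 loses 7 − 1 = 6 by deviating; Player 2 loses 6 − 0 = 6. Product = 6·6 = 36.
At (Q, R): Player 1 loses 15 − 10 = 5 by deviating; Player 2 loses 6 − 1 = 5. Product = 5·5 = 25.
36 > 25, so (P, L) is risk-dominant. Player 1's payoff there is 7.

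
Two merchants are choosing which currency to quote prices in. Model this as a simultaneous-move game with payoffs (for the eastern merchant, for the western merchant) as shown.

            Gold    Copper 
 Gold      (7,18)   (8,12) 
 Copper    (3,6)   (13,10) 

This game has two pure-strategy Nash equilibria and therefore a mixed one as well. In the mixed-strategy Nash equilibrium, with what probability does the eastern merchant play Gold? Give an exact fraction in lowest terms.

2/5

The eastern merchant's mix p on Gold must make the western merchant indifferent between Gold and Copper.
The western merchant's payoff from Gold: 18p + 6(1−p). From Copper: 12p + 10(1−p).
Set equal: 6p = 4(1−p) → p = 4/10 = 2/5.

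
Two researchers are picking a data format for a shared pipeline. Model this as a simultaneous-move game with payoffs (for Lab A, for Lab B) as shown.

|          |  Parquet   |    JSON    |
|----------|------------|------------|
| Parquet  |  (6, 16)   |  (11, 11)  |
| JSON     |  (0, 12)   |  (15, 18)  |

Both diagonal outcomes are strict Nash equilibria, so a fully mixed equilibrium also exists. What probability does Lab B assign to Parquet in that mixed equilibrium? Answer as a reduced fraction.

2/5

Lab B's mix q on Parquet must make Lab A indifferent between Parquet and JSON.
Lab A's payoff from Parquet: 6q + 11(1−q). From JSON: 0q + 15(1−q).
Set equal: 6q = 4(1−q) → q = 4/10 = 2/5.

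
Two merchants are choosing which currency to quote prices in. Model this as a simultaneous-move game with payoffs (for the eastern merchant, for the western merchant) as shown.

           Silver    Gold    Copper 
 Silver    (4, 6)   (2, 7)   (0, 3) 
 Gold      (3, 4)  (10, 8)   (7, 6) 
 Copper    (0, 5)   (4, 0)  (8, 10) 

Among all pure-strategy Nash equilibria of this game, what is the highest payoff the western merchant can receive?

10

Both Gold is a pure NE (the eastern merchant: 10 ≥ 4; the western merchant: 8 ≥ 6). The western merchant gets 8.
Both Copper is a pure NE (the eastern merchant: 8 ≥ 7; the western merchant: 10 ≥ 5). The western merchant gets 10.
Every other cell has a profitable deviation for at least one player. Highest of {8, 10} is 10.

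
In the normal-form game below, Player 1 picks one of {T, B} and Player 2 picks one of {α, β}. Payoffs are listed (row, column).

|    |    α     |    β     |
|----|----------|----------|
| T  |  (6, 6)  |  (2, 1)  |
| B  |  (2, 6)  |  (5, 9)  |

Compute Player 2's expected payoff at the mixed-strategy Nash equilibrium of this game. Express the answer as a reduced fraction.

Player 1 mixes with probability p on T, chosen so Player 2 is indifferent: 6p + 6(1−p) = 1p + 9(1−p) gives p = 3/8.
Player 2's expected payoff is 6·3/8 + 6·5/8 = 6.

6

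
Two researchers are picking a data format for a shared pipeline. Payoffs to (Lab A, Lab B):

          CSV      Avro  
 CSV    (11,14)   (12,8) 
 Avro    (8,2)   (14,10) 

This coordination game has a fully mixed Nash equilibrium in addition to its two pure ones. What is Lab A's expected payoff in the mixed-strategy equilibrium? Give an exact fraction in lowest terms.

58/5

Lab B mixes with probability q on CSV, chosen so Lab A is indifferent: 11q + 12(1−q) = 8q + 14(1−q) gives q = 2/5.
Lab A's expected payoff (from either row, since indifferent) is 11·2/5 + 12·3/5 = 58/5.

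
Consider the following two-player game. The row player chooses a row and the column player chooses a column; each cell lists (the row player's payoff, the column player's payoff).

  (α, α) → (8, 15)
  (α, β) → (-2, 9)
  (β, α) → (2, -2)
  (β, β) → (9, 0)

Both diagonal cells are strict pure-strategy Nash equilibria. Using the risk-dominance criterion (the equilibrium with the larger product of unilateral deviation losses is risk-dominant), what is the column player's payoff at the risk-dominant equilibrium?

15

At both α: the row player loses 8 − 2 = 6 by deviating; the column player loses 15 − 9 = 6. Product = 6·6 = 36.
At both β: the row player loses 9 − (-2) = 11 by deviating; the column player loses 0 − (-2) = 2. Product = 11·2 = 22.
36 > 22, so both α is risk-dominant. The column player's payoff there is 15.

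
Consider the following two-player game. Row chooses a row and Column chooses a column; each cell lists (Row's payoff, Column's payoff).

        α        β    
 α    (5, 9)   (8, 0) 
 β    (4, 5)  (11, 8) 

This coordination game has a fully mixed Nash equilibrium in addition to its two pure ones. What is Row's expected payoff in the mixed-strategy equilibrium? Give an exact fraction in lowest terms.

Column mixes with probability q on α, chosen so Row is indifferent: 5q + 8(1−q) = 4q + 11(1−q) gives q = 3/4.
Row's expected payoff (from either row, since indifferent) is 5·3/4 + 8·1/4 = 23/4.

23/4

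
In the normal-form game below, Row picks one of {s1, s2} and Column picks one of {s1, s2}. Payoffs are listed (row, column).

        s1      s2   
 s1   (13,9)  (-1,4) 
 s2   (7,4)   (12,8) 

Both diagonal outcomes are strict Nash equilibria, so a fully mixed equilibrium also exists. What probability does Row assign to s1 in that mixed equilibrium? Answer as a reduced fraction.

4/9

Row's mix p on s1 must make Column indifferent between s1 and s2.
Column's payoff from s1: 9p + 4(1−p). From s2: 4p + 8(1−p).
Set equal: 5p = 4(1−p) → p = 4/9.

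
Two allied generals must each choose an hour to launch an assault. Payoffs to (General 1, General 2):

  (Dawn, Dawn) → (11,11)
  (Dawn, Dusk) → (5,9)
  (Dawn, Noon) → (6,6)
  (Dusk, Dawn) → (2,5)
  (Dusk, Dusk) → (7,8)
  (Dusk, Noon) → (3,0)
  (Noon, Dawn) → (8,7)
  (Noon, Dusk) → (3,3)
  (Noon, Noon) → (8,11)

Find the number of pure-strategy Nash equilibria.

3

Both Dawn: General 1 gets 11 (best alternative 8); General 2 gets 11 (best alternative 9). Neither deviates — NE.
Both Dusk: General 1 gets 7 (best alternative 5); General 2 gets 8 (best alternative 5). Neither deviates — NE.
Both Noon: General 1 gets 8 (best alternative 6); General 2 gets 11 (best alternative 7). Neither deviates — NE.
(Dawn, Noon) is not a NE: General 1 would switch to Noon (8 > 6).
No other cell survives both best-response checks, so there are 3 pure NE.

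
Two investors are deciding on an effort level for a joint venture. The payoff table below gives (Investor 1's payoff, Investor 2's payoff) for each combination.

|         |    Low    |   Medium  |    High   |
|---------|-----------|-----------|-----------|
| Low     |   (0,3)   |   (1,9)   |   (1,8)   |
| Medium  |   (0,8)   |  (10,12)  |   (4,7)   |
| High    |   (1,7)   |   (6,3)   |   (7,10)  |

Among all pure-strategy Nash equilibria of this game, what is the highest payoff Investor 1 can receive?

Both Medium is a pure NE (Investor 1: 10 ≥ 6; Investor 2: 12 ≥ 8). Investor 1 gets 10.
Both High is a pure NE (Investor 1: 7 ≥ 4; Investor 2: 10 ≥ 7). Investor 1 gets 7.
Every other cell has a profitable deviation for at least one player. Highest of {10, 7} is 10.

10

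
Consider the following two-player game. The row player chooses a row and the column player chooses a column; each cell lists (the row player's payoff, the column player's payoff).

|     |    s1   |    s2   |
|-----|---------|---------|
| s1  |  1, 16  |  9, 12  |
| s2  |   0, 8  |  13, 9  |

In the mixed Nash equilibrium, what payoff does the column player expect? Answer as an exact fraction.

48/5

The row player mixes with probability p on s1, chosen so the column player is indifferent: 16p + 8(1−p) = 12p + 9(1−p) gives p = 1/5.
The column player's expected payoff is 16·1/5 + 8·4/5 = 48/5.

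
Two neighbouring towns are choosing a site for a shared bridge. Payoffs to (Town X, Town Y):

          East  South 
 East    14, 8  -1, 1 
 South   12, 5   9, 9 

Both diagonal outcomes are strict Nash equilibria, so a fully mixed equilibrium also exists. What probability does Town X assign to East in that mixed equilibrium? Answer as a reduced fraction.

4/11

Town X's mix p on East must make Town Y indifferent between East and South.
Town Y's payoff from East: 8p + 5(1−p). From South: 1p + 9(1−p).
Set equal: 7p = 4(1−p) → p = 4/11.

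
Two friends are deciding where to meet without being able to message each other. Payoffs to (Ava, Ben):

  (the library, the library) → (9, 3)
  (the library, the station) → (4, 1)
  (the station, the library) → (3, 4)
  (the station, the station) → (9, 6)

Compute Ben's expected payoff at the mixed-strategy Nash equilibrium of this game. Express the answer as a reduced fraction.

7/2

Ava mixes with probability p on the library, chosen so Ben is indifferent: 3p + 4(1−p) = 1p + 6(1−p) gives p = 1/2.
Ben's expected payoff is 3·1/2 + 4·1/2 = 7/2.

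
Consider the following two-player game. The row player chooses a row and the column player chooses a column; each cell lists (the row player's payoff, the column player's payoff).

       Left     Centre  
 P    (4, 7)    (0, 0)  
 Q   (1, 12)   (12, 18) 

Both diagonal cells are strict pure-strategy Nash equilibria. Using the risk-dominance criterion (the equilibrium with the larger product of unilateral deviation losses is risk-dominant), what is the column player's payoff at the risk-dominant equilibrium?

18

At (P, Left): the row player loses 4 − 1 = 3 by deviating; the column player loses 7 − 0 = 7. Product = 3·7 = 21.
At (Q, Centre): the row player loses 12 − 0 = 12 by deviating; the column player loses 18 − 12 = 6. Product = 12·6 = 72.
72 > 21, so (Q, Centre) is risk-dominant. The column player's payoff there is 18.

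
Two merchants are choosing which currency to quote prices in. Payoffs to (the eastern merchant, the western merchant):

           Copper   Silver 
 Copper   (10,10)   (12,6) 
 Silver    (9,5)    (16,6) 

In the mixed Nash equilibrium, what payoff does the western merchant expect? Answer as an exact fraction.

The eastern merchant mixes with probability p on Copper, chosen so the western merchant is indifferent: 10p + 5(1−p) = 6p + 6(1−p) gives p = 1/5.
The western merchant's expected payoff is 10·1/5 + 5·4/5 = 6.

6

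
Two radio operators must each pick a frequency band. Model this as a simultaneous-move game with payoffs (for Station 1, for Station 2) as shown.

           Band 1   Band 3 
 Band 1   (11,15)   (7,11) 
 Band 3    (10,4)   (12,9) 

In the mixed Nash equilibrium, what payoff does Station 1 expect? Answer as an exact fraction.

31/3

Station 2 mixes with probability q on Band 1, chosen so Station 1 is indifferent: 11q + 7(1−q) = 10q + 12(1−q) gives q = 5/6.
Station 1's expected payoff (from either row, since indifferent) is 11·5/6 + 7·1/6 = 31/3.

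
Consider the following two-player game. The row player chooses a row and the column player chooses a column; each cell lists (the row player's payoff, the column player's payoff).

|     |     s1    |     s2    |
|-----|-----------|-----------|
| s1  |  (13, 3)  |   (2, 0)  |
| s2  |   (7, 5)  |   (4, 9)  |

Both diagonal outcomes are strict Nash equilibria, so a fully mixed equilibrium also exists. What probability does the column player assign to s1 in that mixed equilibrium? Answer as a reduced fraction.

1/4

The column player's mix q on s1 must make the row player indifferent between s1 and s2.
The row player's payoff from s1: 13q + 2(1−q). From s2: 7q + 4(1−q).
Set equal: 6q = 2(1−q) → q = 2/8 = 1/4.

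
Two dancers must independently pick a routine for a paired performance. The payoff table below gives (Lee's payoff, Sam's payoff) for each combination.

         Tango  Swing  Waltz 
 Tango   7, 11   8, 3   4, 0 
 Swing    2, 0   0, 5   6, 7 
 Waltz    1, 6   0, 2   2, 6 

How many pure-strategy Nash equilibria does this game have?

2

Both Tango: Lee gets 7 (best alternative 2); Sam gets 11 (best alternative 3). Neither deviates — NE.
(Swing, Waltz): Lee gets 6 (best alternative 4); Sam gets 7 (best alternative 5). Neither deviates — NE.
Both Waltz is not a NE: Lee would switch to Swing (6 > 2).
No other cell survives both best-response checks, so there are 2 pure NE.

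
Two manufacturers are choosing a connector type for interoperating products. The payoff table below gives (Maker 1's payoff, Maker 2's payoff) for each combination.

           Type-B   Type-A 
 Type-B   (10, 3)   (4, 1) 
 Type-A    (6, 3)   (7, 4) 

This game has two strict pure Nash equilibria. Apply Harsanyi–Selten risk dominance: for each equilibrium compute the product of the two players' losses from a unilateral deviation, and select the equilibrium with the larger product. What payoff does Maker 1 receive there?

10

At both Type-B: Maker 1 loses 10 − 6 = 4 by deviating; Maker 2 loses 3 − 1 = 2. Product = 4·2 = 8.
At both Type-A: Maker 1 loses 7 − 4 = 3 by deviating; Maker 2 loses 4 − 3 = 1. Product = 3·1 = 3.
8 > 3, so both Type-B is risk-dominant. Maker 1's payoff there is 10.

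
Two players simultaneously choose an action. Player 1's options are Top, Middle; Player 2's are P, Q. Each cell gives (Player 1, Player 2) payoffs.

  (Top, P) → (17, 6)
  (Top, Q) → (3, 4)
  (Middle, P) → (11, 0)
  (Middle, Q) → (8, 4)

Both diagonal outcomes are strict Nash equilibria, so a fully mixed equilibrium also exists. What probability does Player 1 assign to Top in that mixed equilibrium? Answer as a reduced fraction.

Player 1's mix p on Top must make Player 2 indifferent between P and Q.
Player 2's payoff from P: 6p + 0(1−p). From Q: 4p + 4(1−p).
Set equal: 2p = 4(1−p) → p = 4/6 = 2/3.

2/3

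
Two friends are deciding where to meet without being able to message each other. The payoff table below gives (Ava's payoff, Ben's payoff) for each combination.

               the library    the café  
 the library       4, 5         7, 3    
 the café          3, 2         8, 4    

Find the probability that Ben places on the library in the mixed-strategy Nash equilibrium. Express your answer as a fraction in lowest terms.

1/2

Ben's mix q on the library must make Ava indifferent between the library and the café.
Ava's payoff from the library: 4q + 7(1−q). From the café: 3q + 8(1−q).
Set equal: 1q = 1(1−q) → q = 1/2.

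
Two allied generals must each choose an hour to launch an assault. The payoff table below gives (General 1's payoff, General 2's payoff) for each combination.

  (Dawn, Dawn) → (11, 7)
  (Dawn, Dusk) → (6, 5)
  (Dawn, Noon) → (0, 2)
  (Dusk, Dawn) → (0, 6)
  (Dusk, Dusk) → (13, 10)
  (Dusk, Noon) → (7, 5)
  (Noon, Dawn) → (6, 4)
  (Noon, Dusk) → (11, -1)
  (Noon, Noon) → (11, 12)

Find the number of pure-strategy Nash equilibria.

Both Dawn: General 1 gets 11 (best alternative 6); General 2 gets 7 (best alternative 5). Neither deviates — NE.
Both Dusk: General 1 gets 13 (best alternative 11); General 2 gets 10 (best alternative 6). Neither deviates — NE.
Both Noon: General 1 gets 11 (best alternative 7); General 2 gets 12 (best alternative 4). Neither deviates — NE.
(Dawn, Noon) is not a NE: General 1 would switch to Noon (11 > 0).
No other cell survives both best-response checks, so there are 3 pure NE.

3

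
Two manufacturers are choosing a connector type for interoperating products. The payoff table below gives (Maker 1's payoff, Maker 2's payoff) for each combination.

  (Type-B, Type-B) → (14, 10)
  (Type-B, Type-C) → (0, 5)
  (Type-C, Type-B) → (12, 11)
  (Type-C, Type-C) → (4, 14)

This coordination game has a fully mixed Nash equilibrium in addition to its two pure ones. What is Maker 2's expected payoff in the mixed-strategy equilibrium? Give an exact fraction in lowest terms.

85/8

Maker 1 mixes with probability p on Type-B, chosen so Maker 2 is indifferent: 10p + 11(1−p) = 5p + 14(1−p) gives p = 3/8.
Maker 2's expected payoff is 10·3/8 + 11·5/8 = 85/8.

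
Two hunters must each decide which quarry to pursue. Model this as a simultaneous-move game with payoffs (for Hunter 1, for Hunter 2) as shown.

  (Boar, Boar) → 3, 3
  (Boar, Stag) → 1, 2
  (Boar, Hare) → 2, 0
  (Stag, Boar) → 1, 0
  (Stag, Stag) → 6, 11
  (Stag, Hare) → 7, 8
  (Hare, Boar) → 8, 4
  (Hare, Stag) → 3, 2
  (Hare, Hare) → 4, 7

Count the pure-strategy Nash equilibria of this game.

1

Both Stag: Hunter 1 gets 6 (best alternative 3); Hunter 2 gets 11 (best alternative 8). Neither deviates — NE.
Both Hare is not a NE: Hunter 1 would switch to Stag (7 > 4).
No other cell survives both best-response checks, so there is 1 pure NE.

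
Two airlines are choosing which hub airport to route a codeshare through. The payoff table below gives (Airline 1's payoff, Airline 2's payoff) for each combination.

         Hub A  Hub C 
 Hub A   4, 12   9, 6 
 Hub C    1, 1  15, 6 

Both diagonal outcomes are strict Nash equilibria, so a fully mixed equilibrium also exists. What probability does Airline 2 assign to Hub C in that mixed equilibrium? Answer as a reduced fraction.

Airline 2's mix q on Hub A must make Airline 1 indifferent between Hub A and Hub C.
Airline 1's payoff from Hub A: 4q + 9(1−q). From Hub C: 1q + 15(1−q).
Set equal: 3q = 6(1−q) → q = 6/9 = 2/3.
Probability on Hub C is 1 − 2/3 = 1/3.

1/3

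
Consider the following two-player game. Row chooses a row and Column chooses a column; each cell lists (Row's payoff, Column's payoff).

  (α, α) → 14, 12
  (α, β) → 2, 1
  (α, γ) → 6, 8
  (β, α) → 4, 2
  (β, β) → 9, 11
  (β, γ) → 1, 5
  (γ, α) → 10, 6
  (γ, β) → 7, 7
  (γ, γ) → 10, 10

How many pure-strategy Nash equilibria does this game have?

3

Both α: Row gets 14 (best alternative 10); Column gets 12 (best alternative 8). Neither deviates — NE.
Both β: Row gets 9 (best alternative 7); Column gets 11 (best alternative 5). Neither deviates — NE.
Both γ: Row gets 10 (best alternative 6); Column gets 10 (best alternative 7). Neither deviates — NE.
(β, α) is not a NE: Row would switch to α (14 > 4).
No other cell survives both best-response checks, so there are 3 pure NE.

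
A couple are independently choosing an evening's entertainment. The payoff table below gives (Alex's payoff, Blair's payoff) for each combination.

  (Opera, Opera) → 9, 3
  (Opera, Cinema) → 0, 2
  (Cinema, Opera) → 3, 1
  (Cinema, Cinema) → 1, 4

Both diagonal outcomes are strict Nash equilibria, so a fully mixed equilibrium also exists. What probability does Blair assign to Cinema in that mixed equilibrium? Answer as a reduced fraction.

6/7

Blair's mix q on Opera must make Alex indifferent between Opera and Cinema.
Alex's payoff from Opera: 9q + 0(1−q). From Cinema: 3q + 1(1−q).
Set equal: 6q = 1(1−q) → q = 1/7.
Probability on Cinema is 1 − 1/7 = 6/7.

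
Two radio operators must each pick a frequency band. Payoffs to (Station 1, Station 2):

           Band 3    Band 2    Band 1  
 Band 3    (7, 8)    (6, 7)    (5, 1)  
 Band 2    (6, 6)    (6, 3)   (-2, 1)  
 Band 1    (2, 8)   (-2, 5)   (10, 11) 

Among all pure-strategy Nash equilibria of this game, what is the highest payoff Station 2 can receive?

Both Band 3 is a pure NE (Station 1: 7 ≥ 6; Station 2: 8 ≥ 7). Station 2 gets 8.
Both Band 1 is a pure NE (Station 1: 10 ≥ 5; Station 2: 11 ≥ 8). Station 2 gets 11.
Every other cell has a profitable deviation for at least one player. Highest of {8, 11} is 11.

11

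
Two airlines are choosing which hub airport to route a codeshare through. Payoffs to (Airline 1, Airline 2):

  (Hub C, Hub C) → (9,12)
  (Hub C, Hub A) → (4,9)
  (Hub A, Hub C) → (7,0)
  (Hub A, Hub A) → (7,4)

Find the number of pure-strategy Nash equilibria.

2

Both Hub C: Airline 1 gets 9 (best alternative 7); Airline 2 gets 12 (best alternative 9). Neither deviates — NE.
Both Hub A: Airline 1 gets 7 (best alternative 4); Airline 2 gets 4 (best alternative 0). Neither deviates — NE.
(Hub C, Hub A) is not a NE: Airline 1 would switch to Hub A (7 > 4).
No other cell survives both best-response checks, so there are 2 pure NE.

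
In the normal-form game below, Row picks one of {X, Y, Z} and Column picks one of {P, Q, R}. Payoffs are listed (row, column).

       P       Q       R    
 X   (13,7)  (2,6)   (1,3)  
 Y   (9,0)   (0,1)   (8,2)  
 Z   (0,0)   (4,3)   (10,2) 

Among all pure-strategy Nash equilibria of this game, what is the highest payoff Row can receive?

(X, P) is a pure NE (Row: 13 ≥ 9; Column: 7 ≥ 6). Row gets 13.
(Z, Q) is a pure NE (Row: 4 ≥ 2; Column: 3 ≥ 2). Row gets 4.
Every other cell has a profitable deviation for at least one player. Highest of {13, 4} is 13.

13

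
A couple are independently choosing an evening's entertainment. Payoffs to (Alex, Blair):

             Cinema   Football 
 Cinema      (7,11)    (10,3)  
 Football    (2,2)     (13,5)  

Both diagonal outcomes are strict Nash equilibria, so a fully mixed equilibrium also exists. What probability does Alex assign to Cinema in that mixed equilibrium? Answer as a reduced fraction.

3/11

Alex's mix p on Cinema must make Blair indifferent between Cinema and Football.
Blair's payoff from Cinema: 11p + 2(1−p). From Football: 3p + 5(1−p).
Set equal: 8p = 3(1−p) → p = 3/11.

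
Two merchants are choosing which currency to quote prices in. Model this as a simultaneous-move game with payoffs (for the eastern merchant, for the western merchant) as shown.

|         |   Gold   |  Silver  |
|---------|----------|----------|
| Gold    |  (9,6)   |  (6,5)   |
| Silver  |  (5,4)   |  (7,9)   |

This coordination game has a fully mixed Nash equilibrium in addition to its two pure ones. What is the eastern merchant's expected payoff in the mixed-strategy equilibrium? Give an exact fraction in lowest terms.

33/5

The western merchant mixes with probability q on Gold, chosen so the eastern merchant is indifferent: 9q + 6(1−q) = 5q + 7(1−q) gives q = 1/5.
The eastern merchant's expected payoff (from either row, since indifferent) is 9·1/5 + 6·4/5 = 33/5.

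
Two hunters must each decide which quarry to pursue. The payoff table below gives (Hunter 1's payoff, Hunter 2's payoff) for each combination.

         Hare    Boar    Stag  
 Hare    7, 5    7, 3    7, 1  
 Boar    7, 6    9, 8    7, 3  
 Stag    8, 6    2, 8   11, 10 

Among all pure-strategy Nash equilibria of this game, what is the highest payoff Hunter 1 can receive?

11

Both Boar is a pure NE (Hunter 1: 9 ≥ 7; Hunter 2: 8 ≥ 6). Hunter 1 gets 9.
Both Stag is a pure NE (Hunter 1: 11 ≥ 7; Hunter 2: 10 ≥ 8). Hunter 1 gets 11.
Every other cell has a profitable deviation for at least one player. Highest of {9, 11} is 11.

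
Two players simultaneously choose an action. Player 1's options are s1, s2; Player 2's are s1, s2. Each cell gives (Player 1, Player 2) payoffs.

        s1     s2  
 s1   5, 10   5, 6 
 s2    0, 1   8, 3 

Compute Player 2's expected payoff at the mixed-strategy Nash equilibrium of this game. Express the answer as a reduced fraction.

4

Player 1 mixes with probability p on s1, chosen so Player 2 is indifferent: 10p + 1(1−p) = 6p + 3(1−p) gives p = 1/3.
Player 2's expected payoff is 10·1/3 + 1·2/3 = 4.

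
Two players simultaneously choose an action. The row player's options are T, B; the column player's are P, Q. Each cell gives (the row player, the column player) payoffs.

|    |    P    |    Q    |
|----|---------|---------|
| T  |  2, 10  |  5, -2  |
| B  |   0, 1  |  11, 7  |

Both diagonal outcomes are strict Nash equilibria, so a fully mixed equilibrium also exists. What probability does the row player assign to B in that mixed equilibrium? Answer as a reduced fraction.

2/3

The row player's mix p on T must make the column player indifferent between P and Q.
The column player's payoff from P: 10p + 1(1−p). From Q: (-2)p + 7(1−p).
Set equal: 12p = 6(1−p) → p = 6/18 = 1/3.
Probability on B is 1 − 1/3 = 2/3.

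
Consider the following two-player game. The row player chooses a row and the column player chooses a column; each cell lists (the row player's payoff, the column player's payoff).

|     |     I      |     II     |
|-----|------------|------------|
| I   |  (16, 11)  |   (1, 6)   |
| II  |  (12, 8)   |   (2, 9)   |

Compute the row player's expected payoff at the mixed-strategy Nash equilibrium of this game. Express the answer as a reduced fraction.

The column player mixes with probability q on I, chosen so the row player is indifferent: 16q + 1(1−q) = 12q + 2(1−q) gives q = 1/5.
The row player's expected payoff (from either row, since indifferent) is 16·1/5 + 1·4/5 = 4.

4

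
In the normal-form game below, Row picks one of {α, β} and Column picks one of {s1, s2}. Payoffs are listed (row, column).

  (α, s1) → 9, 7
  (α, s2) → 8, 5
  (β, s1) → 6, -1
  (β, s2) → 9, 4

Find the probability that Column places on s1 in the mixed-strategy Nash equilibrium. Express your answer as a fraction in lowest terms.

1/4

Column's mix q on s1 must make Row indifferent between α and β.
Row's payoff from α: 9q + 8(1−q). From β: 6q + 9(1−q).
Set equal: 3q = 1(1−q) → q = 1/4.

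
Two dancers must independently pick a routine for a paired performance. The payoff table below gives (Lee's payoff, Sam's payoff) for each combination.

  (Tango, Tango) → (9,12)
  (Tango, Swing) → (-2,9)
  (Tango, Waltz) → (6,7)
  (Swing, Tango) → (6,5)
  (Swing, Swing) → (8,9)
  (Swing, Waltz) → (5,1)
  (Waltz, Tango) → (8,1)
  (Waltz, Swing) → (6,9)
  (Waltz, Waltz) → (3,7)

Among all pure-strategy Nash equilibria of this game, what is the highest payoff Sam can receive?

Both Tango is a pure NE (Lee: 9 ≥ 8; Sam: 12 ≥ 9). Sam gets 12.
Both Swing is a pure NE (Lee: 8 ≥ 6; Sam: 9 ≥ 5). Sam gets 9.
Every other cell has a profitable deviation for at least one player. Highest of {12, 9} is 12.

12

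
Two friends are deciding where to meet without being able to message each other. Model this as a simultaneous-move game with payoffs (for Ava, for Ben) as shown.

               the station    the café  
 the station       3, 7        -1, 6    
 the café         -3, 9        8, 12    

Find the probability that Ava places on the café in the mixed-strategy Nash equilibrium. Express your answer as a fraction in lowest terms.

1/4

Ava's mix p on the station must make Ben indifferent between the station and the café.
Ben's payoff from the station: 7p + 9(1−p). From the café: 6p + 12(1−p).
Set equal: 1p = 3(1−p) → p = 3/4.
Probability on the café is 1 − 3/4 = 1/4.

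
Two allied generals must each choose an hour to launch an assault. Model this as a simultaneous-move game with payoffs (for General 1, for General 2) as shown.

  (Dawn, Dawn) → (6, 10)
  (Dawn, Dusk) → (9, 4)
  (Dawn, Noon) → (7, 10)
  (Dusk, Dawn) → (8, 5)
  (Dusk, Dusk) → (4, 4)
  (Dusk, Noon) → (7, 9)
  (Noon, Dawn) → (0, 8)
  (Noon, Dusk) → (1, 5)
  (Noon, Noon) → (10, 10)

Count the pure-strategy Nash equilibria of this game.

Both Noon: General 1 gets 10 (best alternative 7); General 2 gets 10 (best alternative 8). Neither deviates — NE.
Both Dusk is not a NE: General 1 would switch to Dawn (9 > 4).
No other cell survives both best-response checks, so there is 1 pure NE.

1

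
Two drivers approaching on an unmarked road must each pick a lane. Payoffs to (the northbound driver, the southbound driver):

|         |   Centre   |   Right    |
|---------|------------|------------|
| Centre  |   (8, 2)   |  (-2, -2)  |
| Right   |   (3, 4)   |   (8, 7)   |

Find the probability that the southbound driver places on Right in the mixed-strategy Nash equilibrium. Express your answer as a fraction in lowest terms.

1/3

The southbound driver's mix q on Centre must make the northbound driver indifferent between Centre and Right.
The northbound driver's payoff from Centre: 8q + (-2)(1−q). From Right: 3q + 8(1−q).
Set equal: 5q = 10(1−q) → q = 10/15 = 2/3.
Probability on Right is 1 − 2/3 = 1/3.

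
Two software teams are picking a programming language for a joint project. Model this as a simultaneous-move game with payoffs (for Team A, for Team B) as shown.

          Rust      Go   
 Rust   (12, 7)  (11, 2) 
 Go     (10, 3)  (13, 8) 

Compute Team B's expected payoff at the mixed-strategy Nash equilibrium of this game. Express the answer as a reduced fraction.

5

Team A mixes with probability p on Rust, chosen so Team B is indifferent: 7p + 3(1−p) = 2p + 8(1−p) gives p = 1/2.
Team B's expected payoff is 7·1/2 + 3·1/2 = 5.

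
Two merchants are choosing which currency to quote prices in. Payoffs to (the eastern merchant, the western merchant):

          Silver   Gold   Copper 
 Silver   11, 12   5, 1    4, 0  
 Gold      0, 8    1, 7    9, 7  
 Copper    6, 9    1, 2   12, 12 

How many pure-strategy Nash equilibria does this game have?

Both Silver: the eastern merchant gets 11 (best alternative 6); the western merchant gets 12 (best alternative 1). Neither deviates — NE.
Both Copper: the eastern merchant gets 12 (best alternative 9); the western merchant gets 12 (best alternative 9). Neither deviates — NE.
Both Gold is not a NE: the eastern merchant would switch to Silver (5 > 1).
No other cell survives both best-response checks, so there are 2 pure NE.

2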